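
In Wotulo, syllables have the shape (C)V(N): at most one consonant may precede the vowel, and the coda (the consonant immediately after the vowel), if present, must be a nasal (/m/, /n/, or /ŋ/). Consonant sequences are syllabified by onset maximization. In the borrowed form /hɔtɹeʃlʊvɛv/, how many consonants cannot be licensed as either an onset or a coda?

Under (C)V(N), the unsyllabifiable consonants are /t/, /ʃ/, /v/ (only a nasal (/m/, /n/, or /ŋ/) is licensed in coda position; onsets are limited to one consonant).

3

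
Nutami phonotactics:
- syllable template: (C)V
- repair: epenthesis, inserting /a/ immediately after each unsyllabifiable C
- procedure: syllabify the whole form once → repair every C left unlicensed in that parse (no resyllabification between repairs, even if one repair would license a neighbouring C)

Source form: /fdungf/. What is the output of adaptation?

fadunagafa

Syllabifying with onset maximization leaves /f/, /n/, /g/, /f/ stranded (no codas are permitted; onsets are limited to one consonant).
Epenthesis after each stranded consonant: /f/ → /fa/, /n/ → /na/, /g/ → /ga/, /f/ → /fa/.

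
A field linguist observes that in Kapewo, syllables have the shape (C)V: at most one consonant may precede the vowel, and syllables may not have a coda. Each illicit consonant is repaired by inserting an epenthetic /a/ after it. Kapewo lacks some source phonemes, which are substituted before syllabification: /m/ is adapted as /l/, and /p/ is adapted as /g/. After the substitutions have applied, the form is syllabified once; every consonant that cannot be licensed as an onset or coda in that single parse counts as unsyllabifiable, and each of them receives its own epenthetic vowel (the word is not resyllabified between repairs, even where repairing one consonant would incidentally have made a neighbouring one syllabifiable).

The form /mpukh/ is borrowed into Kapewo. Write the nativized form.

Substitution: /m/ → /l/, /p/ → /g/, giving /lgukh/.
Under (C)V, the unsyllabifiable consonants are /l/, /k/, /h/ (no codas are permitted; onsets are limited to one consonant).
Inserting the epenthetic vowel yields /l/ → /la/, /k/ → /ka/, /h/ → /ha/.

lagukaha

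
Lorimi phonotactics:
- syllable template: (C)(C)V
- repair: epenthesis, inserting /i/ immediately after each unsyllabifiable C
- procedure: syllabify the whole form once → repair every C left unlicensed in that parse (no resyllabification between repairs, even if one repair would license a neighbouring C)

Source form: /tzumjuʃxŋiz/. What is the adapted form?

tzumjuʃixŋizi

Under (C)(C)V, the unsyllabifiable consonants are /ʃ/, /z/ (no codas are permitted; onsets may contain at most 2 consonants).
Epenthesis after each stranded consonant: /ʃ/ → /ʃi/, /z/ → /zi/.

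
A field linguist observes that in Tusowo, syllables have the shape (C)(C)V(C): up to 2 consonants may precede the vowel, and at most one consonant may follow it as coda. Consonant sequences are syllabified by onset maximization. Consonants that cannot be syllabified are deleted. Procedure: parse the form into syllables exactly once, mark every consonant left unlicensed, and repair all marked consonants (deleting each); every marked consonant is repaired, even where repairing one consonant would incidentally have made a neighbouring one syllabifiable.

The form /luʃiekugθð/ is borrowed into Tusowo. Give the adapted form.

The consonants /θ/, /ð/ cannot be parsed into a legal (C)(C)V(C) syllable (at most one coda consonant is licensed; onsets may contain at most 2 consonants).
Each unlicensed consonant is deleted: /θ/, /ð/.

luʃiekug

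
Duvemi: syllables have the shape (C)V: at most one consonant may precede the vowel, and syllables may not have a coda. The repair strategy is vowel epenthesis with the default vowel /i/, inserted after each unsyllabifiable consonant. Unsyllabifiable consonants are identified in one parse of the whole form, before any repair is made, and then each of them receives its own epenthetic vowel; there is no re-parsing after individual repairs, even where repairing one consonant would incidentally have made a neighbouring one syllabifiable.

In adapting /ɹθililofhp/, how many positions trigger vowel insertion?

4

The unsyllabifiable consonants are /ɹ/, /f/, /h/, /p/; each receives one epenthetic vowel.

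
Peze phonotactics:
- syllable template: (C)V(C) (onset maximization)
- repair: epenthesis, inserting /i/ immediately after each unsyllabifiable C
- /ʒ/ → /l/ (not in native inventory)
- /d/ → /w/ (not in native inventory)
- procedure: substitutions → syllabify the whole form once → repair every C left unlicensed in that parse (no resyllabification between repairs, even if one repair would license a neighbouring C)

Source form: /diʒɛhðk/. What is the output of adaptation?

wilɛhðiki

Substitution: /d/ → /w/, /ʒ/ → /l/, giving /wilɛhðk/.
Under (C)V(C), the unsyllabifiable consonants are /ð/, /k/ (at most one coda consonant is licensed; onsets are limited to one consonant).
Epenthesis after each stranded consonant: /ð/ → /ði/, /k/ → /ki/.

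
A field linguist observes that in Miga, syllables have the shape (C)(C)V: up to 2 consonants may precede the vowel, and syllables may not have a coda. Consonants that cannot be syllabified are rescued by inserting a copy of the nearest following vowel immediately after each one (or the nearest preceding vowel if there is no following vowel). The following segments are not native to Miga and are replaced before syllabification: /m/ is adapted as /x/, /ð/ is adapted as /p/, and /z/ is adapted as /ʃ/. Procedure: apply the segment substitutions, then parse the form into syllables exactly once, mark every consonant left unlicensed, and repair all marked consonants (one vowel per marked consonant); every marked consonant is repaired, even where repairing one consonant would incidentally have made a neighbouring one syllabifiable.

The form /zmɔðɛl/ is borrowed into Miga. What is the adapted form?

Substitution: /z/ → /ʃ/, /m/ → /x/, /ð/ → /p/, giving /ʃxɔpɛl/.
Syllabifying with onset maximization leaves /l/ stranded (no codas are permitted; onsets may contain at most 2 consonants).
Epenthesis after each stranded consonant: /l/ → /lɛ/.

ʃxɔpɛlɛ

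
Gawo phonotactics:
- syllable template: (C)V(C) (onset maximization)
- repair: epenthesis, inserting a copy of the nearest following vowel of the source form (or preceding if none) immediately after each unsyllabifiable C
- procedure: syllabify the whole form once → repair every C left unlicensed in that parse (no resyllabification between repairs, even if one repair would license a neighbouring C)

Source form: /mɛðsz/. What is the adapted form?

mɛðsɛzɛ

The consonants /s/, /z/ cannot be parsed into a legal (C)V(C) syllable (at most one coda consonant is licensed; onsets are limited to one consonant).
Inserting the epenthetic vowel yields /s/ → /sɛ/, /z/ → /zɛ/.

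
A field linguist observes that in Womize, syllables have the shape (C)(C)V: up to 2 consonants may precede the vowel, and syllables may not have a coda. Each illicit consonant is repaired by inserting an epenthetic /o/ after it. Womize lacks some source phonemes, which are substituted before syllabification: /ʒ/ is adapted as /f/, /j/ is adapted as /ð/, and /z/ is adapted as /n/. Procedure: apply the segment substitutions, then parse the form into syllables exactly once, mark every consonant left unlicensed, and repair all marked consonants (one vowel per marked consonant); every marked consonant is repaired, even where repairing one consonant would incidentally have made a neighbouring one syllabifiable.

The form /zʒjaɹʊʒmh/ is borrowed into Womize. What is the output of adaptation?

Substitution: /z/ → /n/, /ʒ/ → /f/, /j/ → /ð/, giving /nfðaɹʊfmh/.
Syllabifying with onset maximization leaves /n/, /f/, /m/, /h/ stranded (no codas are permitted; onsets may contain at most 2 consonants).
Each unlicensed consonant becomes the onset of a new syllable: /n/ → /no/, /f/ → /fo/, /m/ → /mo/, /h/ → /ho/.

nofðaɹʊfomoho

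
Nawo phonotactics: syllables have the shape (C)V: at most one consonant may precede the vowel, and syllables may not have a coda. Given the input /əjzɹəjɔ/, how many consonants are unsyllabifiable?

2

Under (C)V, the unsyllabifiable consonants are /j/, /z/ (no codas are permitted; onsets are limited to one consonant).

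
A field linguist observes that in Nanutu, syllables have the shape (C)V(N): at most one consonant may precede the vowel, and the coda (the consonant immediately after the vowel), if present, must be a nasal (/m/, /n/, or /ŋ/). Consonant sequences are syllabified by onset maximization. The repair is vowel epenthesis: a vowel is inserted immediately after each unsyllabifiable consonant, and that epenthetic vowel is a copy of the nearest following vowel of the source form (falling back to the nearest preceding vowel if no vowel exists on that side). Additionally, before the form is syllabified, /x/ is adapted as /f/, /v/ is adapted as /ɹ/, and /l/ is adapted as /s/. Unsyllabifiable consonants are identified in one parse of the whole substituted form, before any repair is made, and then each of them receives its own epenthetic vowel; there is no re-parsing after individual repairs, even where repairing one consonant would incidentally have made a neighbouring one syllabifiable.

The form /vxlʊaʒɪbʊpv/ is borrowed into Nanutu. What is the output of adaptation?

Substitution: /v/ → /ɹ/, /x/ → /f/, /l/ → /s/, giving /ɹfsʊaʒɪbʊpɹ/.
Syllabifying with onset maximization leaves /ɹ/, /f/, /p/, /ɹ/ stranded (only a nasal (/m/, /n/, or /ŋ/) is licensed in coda position; onsets are limited to one consonant).
Inserting the epenthetic vowel yields /ɹ/ → /ɹʊ/, /f/ → /fʊ/, /p/ → /pʊ/, /ɹ/ → /ɹʊ/.

ɹʊfʊsʊaʒɪbʊpʊɹʊ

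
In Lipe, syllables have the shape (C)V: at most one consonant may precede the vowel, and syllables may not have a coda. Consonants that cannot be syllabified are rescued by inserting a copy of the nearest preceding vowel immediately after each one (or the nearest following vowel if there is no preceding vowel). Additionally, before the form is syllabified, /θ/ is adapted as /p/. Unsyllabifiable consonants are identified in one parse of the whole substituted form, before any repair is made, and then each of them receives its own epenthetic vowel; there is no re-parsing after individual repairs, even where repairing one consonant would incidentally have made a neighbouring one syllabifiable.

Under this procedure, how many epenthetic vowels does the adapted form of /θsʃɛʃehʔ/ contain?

After substitution the input is /psʃɛʃehʔ/.
The unsyllabifiable consonants are /p/, /s/, /h/, /ʔ/; each receives one epenthetic vowel.

4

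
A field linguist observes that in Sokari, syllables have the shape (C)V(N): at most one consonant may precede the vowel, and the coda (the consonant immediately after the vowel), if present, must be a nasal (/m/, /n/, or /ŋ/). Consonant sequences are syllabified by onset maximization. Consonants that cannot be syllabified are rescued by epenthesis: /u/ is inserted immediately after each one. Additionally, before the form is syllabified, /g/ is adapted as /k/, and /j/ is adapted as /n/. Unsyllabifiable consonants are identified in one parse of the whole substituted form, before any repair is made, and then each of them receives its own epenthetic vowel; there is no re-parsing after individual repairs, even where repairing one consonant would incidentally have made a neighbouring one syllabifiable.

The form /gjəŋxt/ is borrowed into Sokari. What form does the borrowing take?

kunəŋxutu

Substitution: /g/ → /k/, /j/ → /n/, giving /knəŋxt/.
Syllabifying with onset maximization leaves /k/, /x/, /t/ stranded (only a nasal (/m/, /n/, or /ŋ/) is licensed in coda position; onsets are limited to one consonant).
Epenthesis after each stranded consonant: /k/ → /ku/, /x/ → /xu/, /t/ → /tu/.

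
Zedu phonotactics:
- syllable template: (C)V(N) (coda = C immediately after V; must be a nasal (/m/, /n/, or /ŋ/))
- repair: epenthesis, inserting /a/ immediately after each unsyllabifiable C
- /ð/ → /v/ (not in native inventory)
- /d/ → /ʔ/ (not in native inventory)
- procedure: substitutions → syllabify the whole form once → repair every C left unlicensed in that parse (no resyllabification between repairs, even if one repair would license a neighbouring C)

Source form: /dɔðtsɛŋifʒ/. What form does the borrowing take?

ʔɔvatasɛŋifaʒa

Substitution: /d/ → /ʔ/, /ð/ → /v/, giving /ʔɔvtsɛŋifʒ/.
The consonants /v/, /t/, /f/, /ʒ/ cannot be parsed into a legal (C)V(N) syllable (only a nasal (/m/, /n/, or /ŋ/) is licensed in coda position; onsets are limited to one consonant).
Each unlicensed consonant becomes the onset of a new syllable: /v/ → /va/, /t/ → /ta/, /f/ → /fa/, /ʒ/ → /ʒa/.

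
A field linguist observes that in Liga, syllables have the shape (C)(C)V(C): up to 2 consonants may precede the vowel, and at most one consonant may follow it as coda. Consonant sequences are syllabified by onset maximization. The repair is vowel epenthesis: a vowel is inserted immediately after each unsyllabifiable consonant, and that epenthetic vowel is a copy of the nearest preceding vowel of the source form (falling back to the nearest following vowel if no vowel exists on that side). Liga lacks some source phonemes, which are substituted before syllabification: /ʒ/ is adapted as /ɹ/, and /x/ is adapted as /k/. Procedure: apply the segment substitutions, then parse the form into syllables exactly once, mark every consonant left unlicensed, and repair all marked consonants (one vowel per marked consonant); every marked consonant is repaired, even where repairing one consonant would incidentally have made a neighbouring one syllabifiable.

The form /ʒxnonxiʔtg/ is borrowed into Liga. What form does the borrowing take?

Substitution: /ʒ/ → /ɹ/, /x/ → /k/, giving /ɹknonkiʔtg/.
The consonants /ɹ/, /t/, /g/ cannot be parsed into a legal (C)(C)V(C) syllable (at most one coda consonant is licensed; onsets may contain at most 2 consonants).
Each unlicensed consonant becomes the onset of a new syllable: /ɹ/ → /ɹo/, /t/ → /ti/, /g/ → /gi/.

ɹoknonkiʔtigi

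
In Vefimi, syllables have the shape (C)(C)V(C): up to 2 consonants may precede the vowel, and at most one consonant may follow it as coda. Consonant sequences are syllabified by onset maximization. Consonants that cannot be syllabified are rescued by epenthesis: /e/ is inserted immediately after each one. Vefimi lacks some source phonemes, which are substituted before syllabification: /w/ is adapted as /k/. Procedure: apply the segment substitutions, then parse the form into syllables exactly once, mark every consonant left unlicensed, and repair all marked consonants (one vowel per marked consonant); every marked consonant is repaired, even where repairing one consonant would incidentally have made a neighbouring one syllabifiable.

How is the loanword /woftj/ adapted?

Substitution: /w/ → /k/, giving /koftj/.
Syllabifying with onset maximization leaves /t/, /j/ stranded (at most one coda consonant is licensed; onsets may contain at most 2 consonants).
Each unlicensed consonant becomes the onset of a new syllable: /t/ → /te/, /j/ → /je/.

kofteje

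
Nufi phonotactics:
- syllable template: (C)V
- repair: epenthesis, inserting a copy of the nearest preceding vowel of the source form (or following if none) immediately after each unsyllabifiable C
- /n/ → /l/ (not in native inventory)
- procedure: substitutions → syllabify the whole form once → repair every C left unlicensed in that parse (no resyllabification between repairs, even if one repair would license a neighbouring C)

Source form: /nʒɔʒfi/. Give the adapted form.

Substitution: /n/ → /l/, giving /lʒɔʒfi/.
Under (C)V, the unsyllabifiable consonants are /l/, /ʒ/ (no codas are permitted; onsets are limited to one consonant).
Inserting the epenthetic vowel yields /l/ → /lɔ/, /ʒ/ → /ʒɔ/.

lɔʒɔʒɔfi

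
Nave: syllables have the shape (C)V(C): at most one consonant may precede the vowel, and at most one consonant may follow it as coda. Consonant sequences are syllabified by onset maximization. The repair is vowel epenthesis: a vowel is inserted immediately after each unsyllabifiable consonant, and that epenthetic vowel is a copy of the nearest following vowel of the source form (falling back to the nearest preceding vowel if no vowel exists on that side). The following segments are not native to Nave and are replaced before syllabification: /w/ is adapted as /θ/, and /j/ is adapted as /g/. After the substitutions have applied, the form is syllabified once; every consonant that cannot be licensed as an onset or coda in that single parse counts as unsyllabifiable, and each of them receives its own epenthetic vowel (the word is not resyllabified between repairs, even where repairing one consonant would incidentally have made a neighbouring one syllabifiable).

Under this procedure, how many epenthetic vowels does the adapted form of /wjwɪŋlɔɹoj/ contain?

After substitution the input is /θgθɪŋlɔɹog/.
The unsyllabifiable consonants are /θ/, /g/; each receives one epenthetic vowel.

2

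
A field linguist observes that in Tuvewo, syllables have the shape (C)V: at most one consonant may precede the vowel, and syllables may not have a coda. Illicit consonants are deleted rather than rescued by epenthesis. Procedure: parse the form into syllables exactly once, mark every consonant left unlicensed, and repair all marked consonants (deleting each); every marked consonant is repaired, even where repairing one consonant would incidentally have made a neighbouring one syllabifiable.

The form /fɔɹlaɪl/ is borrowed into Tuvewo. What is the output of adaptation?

The consonants /ɹ/, /l/ cannot be parsed into a legal (C)V syllable (no codas are permitted; onsets are limited to one consonant).
Deleting the stranded consonants removes /ɹ/, /l/.

fɔlaɪ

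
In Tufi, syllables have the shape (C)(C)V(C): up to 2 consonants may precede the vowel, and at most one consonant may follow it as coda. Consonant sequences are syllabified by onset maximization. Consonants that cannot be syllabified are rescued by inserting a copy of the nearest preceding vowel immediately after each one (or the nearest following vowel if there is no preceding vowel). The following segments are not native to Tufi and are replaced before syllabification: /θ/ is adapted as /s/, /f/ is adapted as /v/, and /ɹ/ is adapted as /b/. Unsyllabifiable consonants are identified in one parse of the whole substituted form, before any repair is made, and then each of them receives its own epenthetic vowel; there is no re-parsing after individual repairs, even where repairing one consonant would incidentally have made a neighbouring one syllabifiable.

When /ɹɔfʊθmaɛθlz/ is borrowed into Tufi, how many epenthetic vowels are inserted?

2

After substitution the input is /bɔvʊsmaɛslz/.
The unsyllabifiable consonants are /l/, /z/; each receives one epenthetic vowel.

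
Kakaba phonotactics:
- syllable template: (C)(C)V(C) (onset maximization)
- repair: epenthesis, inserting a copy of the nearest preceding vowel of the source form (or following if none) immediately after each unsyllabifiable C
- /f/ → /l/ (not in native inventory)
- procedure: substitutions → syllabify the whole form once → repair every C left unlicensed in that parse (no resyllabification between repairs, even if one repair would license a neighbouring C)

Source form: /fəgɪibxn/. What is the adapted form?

Substitution: /f/ → /l/, giving /ləgɪibxn/.
Under (C)(C)V(C), the unsyllabifiable consonants are /x/, /n/ (at most one coda consonant is licensed; onsets may contain at most 2 consonants).
Each unlicensed consonant becomes the onset of a new syllable: /x/ → /xi/, /n/ → /ni/.

ləgɪibxini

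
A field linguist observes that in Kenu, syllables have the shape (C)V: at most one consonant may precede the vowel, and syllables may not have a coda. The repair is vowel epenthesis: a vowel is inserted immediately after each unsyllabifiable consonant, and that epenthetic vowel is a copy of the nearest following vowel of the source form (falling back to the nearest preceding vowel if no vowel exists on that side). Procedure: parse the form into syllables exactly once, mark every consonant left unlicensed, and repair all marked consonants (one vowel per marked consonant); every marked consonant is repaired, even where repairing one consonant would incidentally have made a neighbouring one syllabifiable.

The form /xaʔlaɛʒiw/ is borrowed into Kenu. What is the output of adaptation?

xaʔalaɛʒiwi

Syllabifying with onset maximization leaves /ʔ/, /w/ stranded (no codas are permitted; onsets are limited to one consonant).
Epenthesis after each stranded consonant: /ʔ/ → /ʔa/, /w/ → /wi/.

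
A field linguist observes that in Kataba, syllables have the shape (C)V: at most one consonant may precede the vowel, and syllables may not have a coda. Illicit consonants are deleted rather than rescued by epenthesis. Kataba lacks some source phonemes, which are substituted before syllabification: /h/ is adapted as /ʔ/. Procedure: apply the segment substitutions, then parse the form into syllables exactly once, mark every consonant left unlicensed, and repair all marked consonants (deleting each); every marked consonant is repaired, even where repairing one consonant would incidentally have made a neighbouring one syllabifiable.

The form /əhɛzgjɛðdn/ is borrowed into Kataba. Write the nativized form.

Substitution: /h/ → /ʔ/, giving /əʔɛzgjɛðdn/.
Under (C)V, the unsyllabifiable consonants are /z/, /g/, /ð/, /d/, /n/ (no codas are permitted; onsets are limited to one consonant).
Each unlicensed consonant is deleted: /z/, /g/, /ð/, /d/, /n/.

əʔɛjɛ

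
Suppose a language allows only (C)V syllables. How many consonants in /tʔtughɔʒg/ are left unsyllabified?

The consonants /t/, /ʔ/, /g/, /ʒ/, /g/ cannot be parsed into a legal (C)V syllable (no codas are permitted; onsets are limited to one consonant).

5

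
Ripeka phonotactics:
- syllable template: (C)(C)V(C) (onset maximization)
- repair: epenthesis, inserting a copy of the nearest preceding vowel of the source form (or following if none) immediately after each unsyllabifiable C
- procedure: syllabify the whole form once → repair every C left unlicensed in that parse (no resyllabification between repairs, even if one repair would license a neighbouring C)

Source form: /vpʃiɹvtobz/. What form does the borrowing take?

Syllabifying with onset maximization leaves /v/, /z/ stranded (at most one coda consonant is licensed; onsets may contain at most 2 consonants).
Inserting the epenthetic vowel yields /v/ → /vi/, /z/ → /zo/.

vipʃiɹvtobzo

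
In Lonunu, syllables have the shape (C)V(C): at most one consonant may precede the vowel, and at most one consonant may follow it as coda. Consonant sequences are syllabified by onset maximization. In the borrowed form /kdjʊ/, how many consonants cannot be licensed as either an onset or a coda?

2

Syllabifying with onset maximization leaves /k/, /d/ stranded (at most one coda consonant is licensed; onsets are limited to one consonant).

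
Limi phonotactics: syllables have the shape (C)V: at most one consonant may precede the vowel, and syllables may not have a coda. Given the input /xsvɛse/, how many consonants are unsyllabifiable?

2

The consonants /x/, /s/ cannot be parsed into a legal (C)V syllable (no codas are permitted; onsets are limited to one consonant).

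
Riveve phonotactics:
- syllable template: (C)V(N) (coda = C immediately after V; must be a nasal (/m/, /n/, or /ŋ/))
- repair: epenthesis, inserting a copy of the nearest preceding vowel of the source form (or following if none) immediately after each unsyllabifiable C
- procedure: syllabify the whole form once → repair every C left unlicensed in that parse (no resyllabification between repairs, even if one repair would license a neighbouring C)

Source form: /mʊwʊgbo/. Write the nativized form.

Under (C)V(N), the unsyllabifiable consonants are /g/ (only a nasal (/m/, /n/, or /ŋ/) is licensed in coda position; onsets are limited to one consonant).
Each unlicensed consonant becomes the onset of a new syllable: /g/ → /gʊ/.

mʊwʊgʊbo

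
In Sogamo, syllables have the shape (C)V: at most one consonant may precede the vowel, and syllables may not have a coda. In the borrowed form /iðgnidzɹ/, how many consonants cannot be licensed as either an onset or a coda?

The consonants /ð/, /g/, /d/, /z/, /ɹ/ cannot be parsed into a legal (C)V syllable (no codas are permitted; onsets are limited to one consonant).

5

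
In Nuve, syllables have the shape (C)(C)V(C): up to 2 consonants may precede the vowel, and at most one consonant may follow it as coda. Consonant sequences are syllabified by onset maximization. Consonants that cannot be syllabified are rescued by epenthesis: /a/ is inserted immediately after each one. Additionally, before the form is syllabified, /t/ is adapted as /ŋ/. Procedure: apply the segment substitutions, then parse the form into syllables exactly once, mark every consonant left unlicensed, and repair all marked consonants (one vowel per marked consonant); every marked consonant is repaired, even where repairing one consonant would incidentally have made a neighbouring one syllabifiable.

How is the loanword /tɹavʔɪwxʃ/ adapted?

ŋɹavʔɪwxaʃa

Substitution: /t/ → /ŋ/, giving /ŋɹavʔɪwxʃ/.
Under (C)(C)V(C), the unsyllabifiable consonants are /x/, /ʃ/ (at most one coda consonant is licensed; onsets may contain at most 2 consonants).
Inserting the epenthetic vowel yields /x/ → /xa/, /ʃ/ → /ʃa/.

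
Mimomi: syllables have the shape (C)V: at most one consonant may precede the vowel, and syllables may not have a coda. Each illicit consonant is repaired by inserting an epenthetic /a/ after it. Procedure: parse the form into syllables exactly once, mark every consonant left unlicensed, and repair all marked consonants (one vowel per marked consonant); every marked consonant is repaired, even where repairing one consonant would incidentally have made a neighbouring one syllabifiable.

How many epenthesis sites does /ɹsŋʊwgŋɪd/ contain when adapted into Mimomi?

The unsyllabifiable consonants are /ɹ/, /s/, /w/, /g/, /d/; each receives one epenthetic vowel.

5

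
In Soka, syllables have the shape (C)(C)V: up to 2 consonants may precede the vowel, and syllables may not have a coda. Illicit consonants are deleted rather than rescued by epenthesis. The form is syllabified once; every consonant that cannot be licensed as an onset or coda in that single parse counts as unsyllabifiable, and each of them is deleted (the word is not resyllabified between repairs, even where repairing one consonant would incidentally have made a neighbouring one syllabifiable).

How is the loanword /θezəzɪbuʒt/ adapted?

θezəzɪbu

The consonants /ʒ/, /t/ cannot be parsed into a legal (C)(C)V syllable (no codas are permitted; onsets may contain at most 2 consonants).
Deletion applies to /ʒ/, /t/.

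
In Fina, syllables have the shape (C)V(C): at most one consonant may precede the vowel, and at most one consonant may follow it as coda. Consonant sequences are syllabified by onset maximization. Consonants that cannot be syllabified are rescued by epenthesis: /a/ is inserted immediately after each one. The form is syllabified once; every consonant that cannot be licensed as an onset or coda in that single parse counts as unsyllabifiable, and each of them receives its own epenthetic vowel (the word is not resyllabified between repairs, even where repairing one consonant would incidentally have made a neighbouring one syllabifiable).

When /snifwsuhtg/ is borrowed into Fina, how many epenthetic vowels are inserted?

The unsyllabifiable consonants are /s/, /w/, /t/, /g/; each receives one epenthetic vowel.

4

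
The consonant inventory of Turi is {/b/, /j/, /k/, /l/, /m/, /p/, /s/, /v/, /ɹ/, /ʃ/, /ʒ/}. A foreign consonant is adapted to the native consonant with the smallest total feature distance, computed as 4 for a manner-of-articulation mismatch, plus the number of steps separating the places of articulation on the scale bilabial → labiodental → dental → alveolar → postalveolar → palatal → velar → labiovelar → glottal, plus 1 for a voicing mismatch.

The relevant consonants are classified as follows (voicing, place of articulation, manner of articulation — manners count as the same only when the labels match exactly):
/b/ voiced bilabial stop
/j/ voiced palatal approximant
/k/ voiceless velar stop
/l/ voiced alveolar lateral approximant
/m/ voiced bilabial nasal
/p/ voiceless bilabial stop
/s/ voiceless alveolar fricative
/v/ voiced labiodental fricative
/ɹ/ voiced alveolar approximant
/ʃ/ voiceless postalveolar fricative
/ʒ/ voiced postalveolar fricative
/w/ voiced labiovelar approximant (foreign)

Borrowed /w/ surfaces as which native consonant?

j

/j/ is closest: same manner (approximant), place distance 2 (labiovelar→palatal), same voicing; total 2. Next closest is /ɹ/ at distance 4.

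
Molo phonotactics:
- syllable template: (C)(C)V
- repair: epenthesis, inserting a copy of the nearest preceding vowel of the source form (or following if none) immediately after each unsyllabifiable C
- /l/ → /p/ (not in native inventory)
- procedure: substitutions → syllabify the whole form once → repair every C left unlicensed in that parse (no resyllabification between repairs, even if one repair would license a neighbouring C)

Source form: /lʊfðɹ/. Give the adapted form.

pʊfʊðʊɹʊ

Substitution: /l/ → /p/, giving /pʊfðɹ/.
The consonants /f/, /ð/, /ɹ/ cannot be parsed into a legal (C)(C)V syllable (no codas are permitted; onsets may contain at most 2 consonants).
Epenthesis after each stranded consonant: /f/ → /fʊ/, /ð/ → /ðʊ/, /ɹ/ → /ɹʊ/.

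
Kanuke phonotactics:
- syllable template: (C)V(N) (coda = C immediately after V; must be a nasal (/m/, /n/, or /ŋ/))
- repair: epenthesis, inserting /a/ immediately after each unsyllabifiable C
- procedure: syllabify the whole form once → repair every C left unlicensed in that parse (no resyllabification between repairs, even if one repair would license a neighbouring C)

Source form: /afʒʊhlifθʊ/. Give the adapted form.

Syllabifying with onset maximization leaves /f/, /h/, /f/ stranded (only a nasal (/m/, /n/, or /ŋ/) is licensed in coda position; onsets are limited to one consonant).
Each unlicensed consonant becomes the onset of a new syllable: /f/ → /fa/, /h/ → /ha/, /f/ → /fa/.

afaʒʊhalifaθʊ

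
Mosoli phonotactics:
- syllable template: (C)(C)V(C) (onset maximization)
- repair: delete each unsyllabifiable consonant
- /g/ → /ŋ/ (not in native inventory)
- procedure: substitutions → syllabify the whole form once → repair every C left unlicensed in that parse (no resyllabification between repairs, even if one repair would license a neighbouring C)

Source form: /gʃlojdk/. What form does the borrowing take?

ʃloj

Substitution: /g/ → /ŋ/, giving /ŋʃlojdk/.
Syllabifying with onset maximization leaves /ŋ/, /d/, /k/ stranded (at most one coda consonant is licensed; onsets may contain at most 2 consonants).
Deleting the stranded consonants removes /ŋ/, /d/, /k/.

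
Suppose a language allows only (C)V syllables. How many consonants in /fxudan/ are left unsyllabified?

2

Under (C)V, the unsyllabifiable consonants are /f/, /n/ (no codas are permitted; onsets are limited to one consonant).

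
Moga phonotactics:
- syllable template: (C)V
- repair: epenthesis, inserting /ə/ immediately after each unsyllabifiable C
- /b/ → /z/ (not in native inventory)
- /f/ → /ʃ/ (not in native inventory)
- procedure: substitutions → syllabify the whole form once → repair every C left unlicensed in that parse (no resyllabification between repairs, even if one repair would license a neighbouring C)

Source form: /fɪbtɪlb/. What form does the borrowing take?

ʃɪzətɪləzə

Substitution: /f/ → /ʃ/, /b/ → /z/, giving /ʃɪztɪlz/.
Syllabifying with onset maximization leaves /z/, /l/, /z/ stranded (no codas are permitted; onsets are limited to one consonant).
Inserting the epenthetic vowel yields /z/ → /zə/, /l/ → /lə/, /z/ → /zə/.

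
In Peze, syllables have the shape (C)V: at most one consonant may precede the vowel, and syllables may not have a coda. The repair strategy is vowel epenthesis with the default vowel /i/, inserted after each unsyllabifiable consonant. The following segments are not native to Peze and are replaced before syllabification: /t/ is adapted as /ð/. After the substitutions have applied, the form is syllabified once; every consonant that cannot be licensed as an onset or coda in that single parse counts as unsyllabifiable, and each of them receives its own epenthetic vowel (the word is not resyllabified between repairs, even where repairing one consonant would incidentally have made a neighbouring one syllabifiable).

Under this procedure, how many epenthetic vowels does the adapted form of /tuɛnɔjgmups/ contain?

4

After substitution the input is /ðuɛnɔjgmups/.
The unsyllabifiable consonants are /j/, /g/, /p/, /s/; each receives one epenthetic vowel.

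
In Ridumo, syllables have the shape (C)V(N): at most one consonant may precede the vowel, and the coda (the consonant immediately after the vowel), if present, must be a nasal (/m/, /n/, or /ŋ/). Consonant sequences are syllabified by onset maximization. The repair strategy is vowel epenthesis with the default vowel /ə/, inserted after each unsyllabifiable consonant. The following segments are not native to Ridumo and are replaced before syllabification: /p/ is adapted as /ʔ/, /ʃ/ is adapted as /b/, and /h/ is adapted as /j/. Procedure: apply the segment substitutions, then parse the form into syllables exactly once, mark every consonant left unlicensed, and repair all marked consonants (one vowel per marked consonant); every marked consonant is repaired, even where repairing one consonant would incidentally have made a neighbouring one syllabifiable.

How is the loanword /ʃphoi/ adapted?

Substitution: /ʃ/ → /b/, /p/ → /ʔ/, /h/ → /j/, giving /bʔjoi/.
Under (C)V(N), the unsyllabifiable consonants are /b/, /ʔ/ (only a nasal (/m/, /n/, or /ŋ/) is licensed in coda position; onsets are limited to one consonant).
Inserting the epenthetic vowel yields /b/ → /bə/, /ʔ/ → /ʔə/.

bəʔəjoi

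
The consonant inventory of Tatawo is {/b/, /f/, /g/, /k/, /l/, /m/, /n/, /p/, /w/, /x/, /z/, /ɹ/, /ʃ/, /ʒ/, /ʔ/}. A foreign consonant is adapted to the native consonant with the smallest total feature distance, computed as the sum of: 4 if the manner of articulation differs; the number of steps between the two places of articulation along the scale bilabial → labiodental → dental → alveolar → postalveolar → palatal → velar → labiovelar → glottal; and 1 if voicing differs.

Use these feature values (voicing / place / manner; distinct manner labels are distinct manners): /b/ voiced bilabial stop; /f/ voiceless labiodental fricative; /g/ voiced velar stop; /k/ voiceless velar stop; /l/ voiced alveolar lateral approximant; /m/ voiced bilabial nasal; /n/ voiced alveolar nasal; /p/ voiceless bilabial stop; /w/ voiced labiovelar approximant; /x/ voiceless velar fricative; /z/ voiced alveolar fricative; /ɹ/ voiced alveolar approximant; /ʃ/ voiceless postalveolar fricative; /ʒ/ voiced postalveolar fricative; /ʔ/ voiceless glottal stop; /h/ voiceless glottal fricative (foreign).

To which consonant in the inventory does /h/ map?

x

/x/ is closest: same manner (fricative), place distance 2 (glottal→velar), same voicing; total 2. Next closest is /ʃ/ at distance 4.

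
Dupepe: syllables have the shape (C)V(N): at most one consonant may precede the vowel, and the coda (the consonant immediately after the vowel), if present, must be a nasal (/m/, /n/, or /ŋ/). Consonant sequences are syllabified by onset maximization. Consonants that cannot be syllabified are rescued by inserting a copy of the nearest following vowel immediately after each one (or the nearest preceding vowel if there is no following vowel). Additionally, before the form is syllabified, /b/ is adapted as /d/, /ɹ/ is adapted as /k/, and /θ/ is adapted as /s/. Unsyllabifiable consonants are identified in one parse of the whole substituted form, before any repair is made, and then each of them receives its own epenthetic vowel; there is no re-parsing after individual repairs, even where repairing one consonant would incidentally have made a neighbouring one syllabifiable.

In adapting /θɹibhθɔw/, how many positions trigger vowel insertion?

4

After substitution the input is /skidhsɔw/.
The unsyllabifiable consonants are /s/, /d/, /h/, /w/; each receives one epenthetic vowel.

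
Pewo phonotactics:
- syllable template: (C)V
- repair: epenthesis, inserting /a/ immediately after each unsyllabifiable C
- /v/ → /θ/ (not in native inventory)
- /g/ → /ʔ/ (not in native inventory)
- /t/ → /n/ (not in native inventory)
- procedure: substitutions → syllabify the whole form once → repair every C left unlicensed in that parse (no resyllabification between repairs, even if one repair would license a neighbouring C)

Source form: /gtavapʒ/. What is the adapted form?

ʔanaθapaʒa

Substitution: /g/ → /ʔ/, /t/ → /n/, /v/ → /θ/, giving /ʔnaθapʒ/.
Under (C)V, the unsyllabifiable consonants are /ʔ/, /p/, /ʒ/ (no codas are permitted; onsets are limited to one consonant).
Epenthesis after each stranded consonant: /ʔ/ → /ʔa/, /p/ → /pa/, /ʒ/ → /ʒa/.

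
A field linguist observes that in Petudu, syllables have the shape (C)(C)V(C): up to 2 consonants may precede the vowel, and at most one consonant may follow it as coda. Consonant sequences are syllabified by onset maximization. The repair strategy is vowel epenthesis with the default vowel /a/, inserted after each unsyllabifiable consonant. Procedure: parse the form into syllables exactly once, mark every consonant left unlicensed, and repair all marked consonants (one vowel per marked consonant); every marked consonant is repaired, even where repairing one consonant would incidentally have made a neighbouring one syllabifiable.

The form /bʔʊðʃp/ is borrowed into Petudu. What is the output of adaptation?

bʔʊðʃapa

The consonants /ʃ/, /p/ cannot be parsed into a legal (C)(C)V(C) syllable (at most one coda consonant is licensed; onsets may contain at most 2 consonants).
Epenthesis after each stranded consonant: /ʃ/ → /ʃa/, /p/ → /pa/.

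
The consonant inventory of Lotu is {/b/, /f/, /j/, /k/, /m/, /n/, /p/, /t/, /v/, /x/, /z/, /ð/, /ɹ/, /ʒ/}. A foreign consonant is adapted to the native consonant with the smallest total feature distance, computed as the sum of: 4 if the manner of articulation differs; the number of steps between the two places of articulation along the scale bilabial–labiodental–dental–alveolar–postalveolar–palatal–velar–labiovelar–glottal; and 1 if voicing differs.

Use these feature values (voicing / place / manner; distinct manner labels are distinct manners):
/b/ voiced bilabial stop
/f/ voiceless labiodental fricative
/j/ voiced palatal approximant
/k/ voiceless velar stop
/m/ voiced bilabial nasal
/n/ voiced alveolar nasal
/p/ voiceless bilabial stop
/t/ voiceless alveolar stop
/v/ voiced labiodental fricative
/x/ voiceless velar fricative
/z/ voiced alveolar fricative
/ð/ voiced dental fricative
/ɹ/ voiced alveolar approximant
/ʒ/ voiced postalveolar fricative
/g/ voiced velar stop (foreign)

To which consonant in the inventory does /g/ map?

k

/k/ is closest: same manner (stop), place distance 0 (velar→velar), voicing differs (+1); total 1. Next closest is /t/ at distance 4.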